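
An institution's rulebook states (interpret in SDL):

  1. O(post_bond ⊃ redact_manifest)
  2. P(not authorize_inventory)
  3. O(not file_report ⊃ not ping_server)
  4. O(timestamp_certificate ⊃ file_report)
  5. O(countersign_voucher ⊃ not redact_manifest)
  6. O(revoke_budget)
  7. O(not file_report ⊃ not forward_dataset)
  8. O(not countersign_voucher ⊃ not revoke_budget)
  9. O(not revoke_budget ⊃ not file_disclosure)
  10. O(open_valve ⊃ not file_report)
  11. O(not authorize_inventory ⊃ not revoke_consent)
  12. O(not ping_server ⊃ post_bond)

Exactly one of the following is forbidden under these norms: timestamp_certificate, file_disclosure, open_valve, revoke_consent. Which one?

open_valve

Premise 6 gives O(revoke_budget).
Premise 8, O(not countersign_voucher ⊃ not revoke_budget), contraposes to O(revoke_budget ⊃ countersign_voucher); with O(revoke_budget) we get O(countersign_voucher).
Premise 5 is O(countersign_voucher ⊃ not redact_manifest); since O(countersign_voucher), deontic closure gives O(not redact_manifest).
Premise 1, O(post_bond ⊃ redact_manifest), contraposes to O(not redact_manifest ⊃ not post_bond); with O(not redact_manifest) we get O(not post_bond).
Premise 12 is O(not ping_server ⊃ post_bond); contrapositively O(not post_bond ⊃ ping_server). Since O(not post_bond) holds, K gives O(ping_server).
The contrapositive of premise 3 (O(not file_report ⊃ not ping_server)) is O(ping_server ⊃ file_report), and O(ping_server) is already established, so O(file_report).
Premise 10, O(open_valve ⊃ not file_report), contraposes to O(file_report ⊃ not open_valve); with O(file_report) we get O(not open_valve).
So O(not open_valve) holds, i.e. open_valve is forbidden. None of the other listed options is forbidden under the premises.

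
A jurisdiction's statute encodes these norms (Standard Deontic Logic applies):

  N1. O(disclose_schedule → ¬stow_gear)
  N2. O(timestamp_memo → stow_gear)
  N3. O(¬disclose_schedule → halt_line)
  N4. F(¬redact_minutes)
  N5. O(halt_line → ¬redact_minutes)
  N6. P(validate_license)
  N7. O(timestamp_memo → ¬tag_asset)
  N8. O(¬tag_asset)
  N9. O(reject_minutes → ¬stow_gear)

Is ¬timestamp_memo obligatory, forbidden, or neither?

Obligatory

Premise 4 is F(¬redact_minutes), i.e. O(redact_minutes).
The contrapositive of premise 5 (O(halt_line → ¬redact_minutes)) is O(redact_minutes → ¬halt_line), and O(redact_minutes) is already established, so O(¬halt_line).
Premise 3 is O(¬disclose_schedule → halt_line); contrapositively O(¬halt_line → disclose_schedule). Since O(¬halt_line) holds, K gives O(disclose_schedule).
With premise 1, O(disclose_schedule → ¬stow_gear), the K-axiom yields O(¬stow_gear).
Premise 2, O(timestamp_memo → stow_gear), contraposes to O(¬stow_gear → ¬timestamp_memo); with O(¬stow_gear) we get O(¬timestamp_memo).
Premises 6, 7, 8, 9 do not contribute to this derivation.
Hence ¬timestamp_memo is obligatory.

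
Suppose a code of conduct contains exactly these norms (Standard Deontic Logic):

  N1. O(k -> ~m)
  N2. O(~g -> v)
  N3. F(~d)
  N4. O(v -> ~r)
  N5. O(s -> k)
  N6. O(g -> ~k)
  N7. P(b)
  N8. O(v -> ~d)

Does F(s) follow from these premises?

Yes

Premise 3 is F(~d), i.e. O(d).
Premise 8, O(v -> ~d), contraposes to O(d -> ~v); with O(d) we get O(~v).
Premise 2, O(~g -> v), contraposes to O(~v -> g); with O(~v) we get O(g).
From O(g) and premise 6, O(g -> ~k), we obtain O(~k).
Premise 5 is O(s -> k); contrapositively O(~k -> ~s). Since O(~k) holds, K gives O(~s).
Premises 1, 4, 7 do not contribute to this derivation.
So O(~s) holds, i.e. F(s). The claim follows.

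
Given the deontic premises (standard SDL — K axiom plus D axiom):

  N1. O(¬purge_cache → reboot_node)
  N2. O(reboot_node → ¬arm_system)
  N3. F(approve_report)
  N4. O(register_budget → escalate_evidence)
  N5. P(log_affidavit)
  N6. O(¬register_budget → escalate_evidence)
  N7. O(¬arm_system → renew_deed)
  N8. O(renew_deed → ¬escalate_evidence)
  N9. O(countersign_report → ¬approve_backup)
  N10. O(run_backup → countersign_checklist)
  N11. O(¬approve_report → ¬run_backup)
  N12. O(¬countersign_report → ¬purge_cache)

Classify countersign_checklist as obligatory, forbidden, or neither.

Neither

Premise 10 is O(run_backup → countersign_checklist), but O(run_backup) is not derivable from the premises, so it does not yield O(countersign_checklist).
No premise or chain of K-axiom applications forces O(countersign_checklist), and none forces O(¬countersign_checklist). So countersign_checklist is neither obligatory nor forbidden under these norms.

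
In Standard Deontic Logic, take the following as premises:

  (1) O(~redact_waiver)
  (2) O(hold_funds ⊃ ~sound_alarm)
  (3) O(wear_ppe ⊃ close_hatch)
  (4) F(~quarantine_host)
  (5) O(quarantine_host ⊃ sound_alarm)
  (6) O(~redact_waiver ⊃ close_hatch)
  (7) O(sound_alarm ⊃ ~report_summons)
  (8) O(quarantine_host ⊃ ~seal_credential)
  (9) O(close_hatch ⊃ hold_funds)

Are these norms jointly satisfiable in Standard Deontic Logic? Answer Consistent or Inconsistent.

Inconsistent

Premise 1 gives O(~redact_waiver).
Premise 6 is O(~redact_waiver ⊃ close_hatch); since O(~redact_waiver), deontic closure gives O(close_hatch).
Applying K to premise 9 (O(close_hatch ⊃ hold_funds)) and O(close_hatch) yields O(hold_funds).
Premise 2 is O(hold_funds ⊃ ~sound_alarm); since O(hold_funds), deontic closure gives O(~sound_alarm).
Premise 5 is O(quarantine_host ⊃ sound_alarm); contrapositively O(~sound_alarm ⊃ ~quarantine_host). Since O(~sound_alarm) holds, K gives O(~quarantine_host).
But premise 4, F(~quarantine_host), means O(quarantine_host).
We now have both O(~quarantine_host) and O(quarantine_host) — quarantine_host is simultaneously obligatory and forbidden, violating the D-axiom.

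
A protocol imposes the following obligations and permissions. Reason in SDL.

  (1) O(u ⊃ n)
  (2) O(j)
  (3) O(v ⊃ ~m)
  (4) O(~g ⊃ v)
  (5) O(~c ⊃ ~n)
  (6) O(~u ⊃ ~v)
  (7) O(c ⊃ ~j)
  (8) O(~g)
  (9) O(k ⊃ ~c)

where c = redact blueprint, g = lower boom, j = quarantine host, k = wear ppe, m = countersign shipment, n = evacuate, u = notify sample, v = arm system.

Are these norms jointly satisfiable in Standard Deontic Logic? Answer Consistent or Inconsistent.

Inconsistent

Premise 2 states O(j) outright.
Premise 7 is O(c ⊃ ~j); contrapositively O(j ⊃ ~c). Since O(j) holds, K gives O(~c).
Premise 5 is O(~c ⊃ ~n); since O(~c), deontic closure gives O(~n).
Premise 1, O(u ⊃ n), contraposes to O(~n ⊃ ~u); with O(~n) we get O(~u).
Premise 6 is O(~u ⊃ ~v); since O(~u), deontic closure gives O(~v).
The contrapositive of premise 4 (O(~g ⊃ v)) is O(~v ⊃ g), and O(~v) is already established, so O(g).
But premise 8 directly asserts O(~g).
We now have both O(g) and O(~g) — g is simultaneously obligatory and forbidden, violating the D-axiom.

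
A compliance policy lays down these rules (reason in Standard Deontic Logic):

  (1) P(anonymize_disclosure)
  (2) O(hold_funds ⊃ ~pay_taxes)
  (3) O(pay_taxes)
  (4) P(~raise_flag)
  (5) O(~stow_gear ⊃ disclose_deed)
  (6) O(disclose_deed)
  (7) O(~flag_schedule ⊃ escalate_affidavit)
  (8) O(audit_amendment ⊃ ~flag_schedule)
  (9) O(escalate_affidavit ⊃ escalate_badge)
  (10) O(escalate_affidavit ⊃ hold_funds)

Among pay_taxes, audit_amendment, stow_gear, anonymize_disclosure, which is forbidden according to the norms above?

Premise 3 gives O(pay_taxes).
The contrapositive of premise 2 (O(hold_funds ⊃ ~pay_taxes)) is O(pay_taxes ⊃ ~hold_funds), and O(pay_taxes) is already established, so O(~hold_funds).
Premise 10, O(escalate_affidavit ⊃ hold_funds), contraposes to O(~hold_funds ⊃ ~escalate_affidavit); with O(~hold_funds) we get O(~escalate_affidavit).
Premise 7 is O(~flag_schedule ⊃ escalate_affidavit); contrapositively O(~escalate_affidavit ⊃ flag_schedule). Since O(~escalate_affidavit) holds, K gives O(flag_schedule).
Premise 8, O(audit_amendment ⊃ ~flag_schedule), contraposes to O(flag_schedule ⊃ ~audit_amendment); with O(flag_schedule) we get O(~audit_amendment).
So O(~audit_amendment) holds, i.e. audit_amendment is forbidden. None of the other listed options is forbidden under the premises.

audit_amendment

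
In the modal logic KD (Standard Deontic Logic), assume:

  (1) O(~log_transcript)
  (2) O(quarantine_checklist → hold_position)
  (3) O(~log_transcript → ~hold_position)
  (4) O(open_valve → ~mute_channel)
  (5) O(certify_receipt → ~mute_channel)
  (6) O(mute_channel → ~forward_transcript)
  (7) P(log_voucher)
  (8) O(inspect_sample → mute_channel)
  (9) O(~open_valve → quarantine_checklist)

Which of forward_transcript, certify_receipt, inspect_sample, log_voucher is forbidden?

inspect_sample

Premise 1 gives O(~log_transcript).
With premise 3, O(~log_transcript → ~hold_position), the K-axiom yields O(~hold_position).
Premise 2 is O(quarantine_checklist → hold_position); contrapositively O(~hold_position → ~quarantine_checklist). Since O(~hold_position) holds, K gives O(~quarantine_checklist).
Premise 9 is O(~open_valve → quarantine_checklist); contrapositively O(~quarantine_checklist → open_valve). Since O(~quarantine_checklist) holds, K gives O(open_valve).
Applying K to premise 4 (O(open_valve → ~mute_channel)) and O(open_valve) yields O(~mute_channel).
The contrapositive of premise 8 (O(inspect_sample → mute_channel)) is O(~mute_channel → ~inspect_sample), and O(~mute_channel) is already established, so O(~inspect_sample).
So O(~inspect_sample) holds, i.e. inspect_sample is forbidden. None of the other listed options is forbidden under the premises.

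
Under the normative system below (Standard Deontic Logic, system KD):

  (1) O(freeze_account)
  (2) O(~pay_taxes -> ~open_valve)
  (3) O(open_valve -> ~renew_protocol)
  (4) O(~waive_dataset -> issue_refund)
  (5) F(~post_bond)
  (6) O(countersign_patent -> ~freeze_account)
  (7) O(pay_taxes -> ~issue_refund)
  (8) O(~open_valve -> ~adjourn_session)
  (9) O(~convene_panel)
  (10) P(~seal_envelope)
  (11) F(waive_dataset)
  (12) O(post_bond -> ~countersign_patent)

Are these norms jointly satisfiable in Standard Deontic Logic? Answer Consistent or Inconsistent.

Premise 6 is O(countersign_patent -> ~freeze_account), but O(countersign_patent) is not derivable from the premises, so it does not yield O(~freeze_account).
So O(~freeze_account) is not derivable, and the apparent clash with O(freeze_account) does not arise.
A world satisfying every obligation exists (e.g. adjourn_session=false, convene_panel=false, countersign_patent=false, freeze_account=true, issue_refund=true, open_valve=false, pay_taxes=false, post_bond=true, renew_protocol=false, seal_envelope=false, waive_dataset=false); no atom is both obligatory and forbidden, so the set is consistent.

Consistent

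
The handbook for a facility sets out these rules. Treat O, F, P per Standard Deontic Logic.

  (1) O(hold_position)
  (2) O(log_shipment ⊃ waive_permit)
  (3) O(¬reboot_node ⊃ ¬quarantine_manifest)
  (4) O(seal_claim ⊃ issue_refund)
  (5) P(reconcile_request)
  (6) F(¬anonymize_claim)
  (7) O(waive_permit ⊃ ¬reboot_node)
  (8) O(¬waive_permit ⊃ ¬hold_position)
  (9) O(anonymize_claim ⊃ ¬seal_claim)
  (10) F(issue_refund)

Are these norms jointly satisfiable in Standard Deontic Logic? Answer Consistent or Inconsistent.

Premise 4 is O(seal_claim ⊃ issue_refund), but O(seal_claim) is not derivable from the premises, so it does not yield O(issue_refund).
So O(issue_refund) is not derivable, and the apparent clash with O(¬issue_refund) does not arise.
A world satisfying every obligation exists (e.g. anonymize_claim=true, hold_position=true, issue_refund=false, log_shipment=false, quarantine_manifest=false, reboot_node=false, reconcile_request=false, seal_claim=false, waive_permit=true); no atom is both obligatory and forbidden, so the set is consistent.

Consistent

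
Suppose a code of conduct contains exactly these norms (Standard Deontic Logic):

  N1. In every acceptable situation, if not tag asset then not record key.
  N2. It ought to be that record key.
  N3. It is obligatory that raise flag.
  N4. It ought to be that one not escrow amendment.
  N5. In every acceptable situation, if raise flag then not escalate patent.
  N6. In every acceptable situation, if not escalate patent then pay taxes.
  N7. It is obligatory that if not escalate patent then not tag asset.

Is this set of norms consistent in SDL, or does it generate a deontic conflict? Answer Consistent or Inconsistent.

From premise 2 we have O(record_key).
The contrapositive of premise 1 (O(¬tag_asset → ¬record_key)) is O(record_key → tag_asset), and O(record_key) is already established, so O(tag_asset).
Premise 7 is O(¬escalate_patent → ¬tag_asset); contrapositively O(tag_asset → escalate_patent). Since O(tag_asset) holds, K gives O(escalate_patent).
Premise 5 is O(raise_flag → ¬escalate_patent); contrapositively O(escalate_patent → ¬raise_flag). Since O(escalate_patent) holds, K gives O(¬raise_flag).
But premise 3 directly asserts O(raise_flag).
We now have both O(¬raise_flag) and O(raise_flag) — raise_flag is simultaneously obligatory and forbidden, violating the D-axiom.

Inconsistent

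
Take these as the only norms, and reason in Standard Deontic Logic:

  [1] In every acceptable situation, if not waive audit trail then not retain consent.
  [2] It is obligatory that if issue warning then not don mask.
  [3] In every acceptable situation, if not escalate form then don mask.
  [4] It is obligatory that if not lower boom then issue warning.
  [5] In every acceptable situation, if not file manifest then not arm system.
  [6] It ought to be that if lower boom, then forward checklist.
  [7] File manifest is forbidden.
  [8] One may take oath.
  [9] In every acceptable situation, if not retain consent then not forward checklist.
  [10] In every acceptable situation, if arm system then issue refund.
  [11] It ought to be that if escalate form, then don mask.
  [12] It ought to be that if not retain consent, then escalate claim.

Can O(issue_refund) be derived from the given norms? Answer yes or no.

No

Premise 10 is O(arm_system → issue_refund), but O(arm_system) is not derivable from the premises, so it does not yield O(issue_refund).
No other premise forces O(issue_refund). An ideal world satisfying every premise can still have issue_refund false, so O(issue_refund) is not derivable.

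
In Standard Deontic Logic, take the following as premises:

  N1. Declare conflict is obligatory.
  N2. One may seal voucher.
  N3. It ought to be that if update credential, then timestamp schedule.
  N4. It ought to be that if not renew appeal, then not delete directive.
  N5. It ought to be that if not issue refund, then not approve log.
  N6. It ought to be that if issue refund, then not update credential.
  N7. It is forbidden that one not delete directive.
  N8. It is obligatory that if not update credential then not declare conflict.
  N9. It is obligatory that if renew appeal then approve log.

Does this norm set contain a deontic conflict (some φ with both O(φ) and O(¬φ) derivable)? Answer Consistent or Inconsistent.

F(¬delete_directive) at premise 7 means O(delete_directive).
Premise 4, O(¬renew_appeal → ¬delete_directive), contraposes to O(delete_directive → renew_appeal); with O(delete_directive) we get O(renew_appeal).
Applying K to premise 9 (O(renew_appeal → approve_log)) and O(renew_appeal) yields O(approve_log).
Premise 5, O(¬issue_refund → ¬approve_log), contraposes to O(approve_log → issue_refund); with O(approve_log) we get O(issue_refund).
From O(issue_refund) and premise 6, O(issue_refund → ¬update_credential), we obtain O(¬update_credential).
Applying K to premise 8 (O(¬update_credential → ¬declare_conflict)) and O(¬update_credential) yields O(¬declare_conflict).
But premise 1 directly asserts O(declare_conflict).
We now have both O(¬declare_conflict) and O(declare_conflict) — declare_conflict is simultaneously obligatory and forbidden, violating the D-axiom.

Inconsistent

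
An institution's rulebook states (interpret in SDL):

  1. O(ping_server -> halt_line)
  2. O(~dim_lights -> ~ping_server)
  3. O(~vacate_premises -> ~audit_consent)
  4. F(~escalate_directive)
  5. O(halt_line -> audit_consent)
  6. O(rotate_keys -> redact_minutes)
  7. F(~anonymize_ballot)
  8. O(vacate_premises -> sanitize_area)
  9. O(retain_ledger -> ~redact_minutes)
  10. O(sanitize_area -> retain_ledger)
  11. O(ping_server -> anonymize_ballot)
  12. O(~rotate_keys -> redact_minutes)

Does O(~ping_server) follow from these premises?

Yes

Premises 6 and 12 are O(rotate_keys -> redact_minutes) and O(~rotate_keys -> redact_minutes); every ideal world satisfies rotate_keys or ~rotate_keys, so in either case redact_minutes holds — hence O(redact_minutes).
The contrapositive of premise 9 (O(retain_ledger -> ~redact_minutes)) is O(redact_minutes -> ~retain_ledger), and O(redact_minutes) is already established, so O(~retain_ledger).
Premise 10 is O(sanitize_area -> retain_ledger); contrapositively O(~retain_ledger -> ~sanitize_area). Since O(~retain_ledger) holds, K gives O(~sanitize_area).
Premise 8 is O(vacate_premises -> sanitize_area); contrapositively O(~sanitize_area -> ~vacate_premises). Since O(~sanitize_area) holds, K gives O(~vacate_premises).
Premise 3 is O(~vacate_premises -> ~audit_consent); since O(~vacate_premises), deontic closure gives O(~audit_consent).
The contrapositive of premise 5 (O(halt_line -> audit_consent)) is O(~audit_consent -> ~halt_line), and O(~audit_consent) is already established, so O(~halt_line).
The contrapositive of premise 1 (O(ping_server -> halt_line)) is O(~halt_line -> ~ping_server), and O(~halt_line) is already established, so O(~ping_server).
Premises 2, 4, 7, 11 do not contribute to this derivation.
So O(~ping_server) follows.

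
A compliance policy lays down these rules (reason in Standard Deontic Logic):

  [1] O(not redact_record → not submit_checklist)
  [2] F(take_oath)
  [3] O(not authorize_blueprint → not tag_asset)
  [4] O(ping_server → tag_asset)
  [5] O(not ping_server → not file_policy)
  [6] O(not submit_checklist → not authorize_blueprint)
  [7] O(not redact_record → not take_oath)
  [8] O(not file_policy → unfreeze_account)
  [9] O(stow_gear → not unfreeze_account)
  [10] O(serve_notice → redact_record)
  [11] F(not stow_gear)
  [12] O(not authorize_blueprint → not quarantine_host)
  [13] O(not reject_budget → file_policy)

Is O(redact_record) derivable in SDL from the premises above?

Premise 11, F(not stow_gear), is equivalent to O(stow_gear).
From O(stow_gear) and premise 9, O(stow_gear → not unfreeze_account), we obtain O(not unfreeze_account).
The contrapositive of premise 8 (O(not file_policy → unfreeze_account)) is O(not unfreeze_account → file_policy), and O(not unfreeze_account) is already established, so O(file_policy).
Premise 5 is O(not ping_server → not file_policy); contrapositively O(file_policy → ping_server). Since O(file_policy) holds, K gives O(ping_server).
With premise 4, O(ping_server → tag_asset), the K-axiom yields O(tag_asset).
The contrapositive of premise 3 (O(not authorize_blueprint → not tag_asset)) is O(tag_asset → authorize_blueprint), and O(tag_asset) is already established, so O(authorize_blueprint).
Premise 6 is O(not submit_checklist → not authorize_blueprint); contrapositively O(authorize_blueprint → submit_checklist). Since O(authorize_blueprint) holds, K gives O(submit_checklist).
The contrapositive of premise 1 (O(not redact_record → not submit_checklist)) is O(submit_checklist → redact_record), and O(submit_checklist) is already established, so O(redact_record).
Premises 2, 7, 10, 12, 13 do not contribute to this derivation.
So O(redact_record) follows.

Yes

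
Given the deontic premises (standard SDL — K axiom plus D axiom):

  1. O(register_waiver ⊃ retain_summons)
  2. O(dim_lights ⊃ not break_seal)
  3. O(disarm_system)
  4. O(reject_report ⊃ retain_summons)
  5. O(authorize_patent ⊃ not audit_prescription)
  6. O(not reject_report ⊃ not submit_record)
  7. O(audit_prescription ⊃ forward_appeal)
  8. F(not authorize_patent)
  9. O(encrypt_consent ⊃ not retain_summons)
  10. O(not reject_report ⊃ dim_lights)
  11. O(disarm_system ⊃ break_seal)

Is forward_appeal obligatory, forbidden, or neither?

Premise 7 is O(audit_prescription ⊃ forward_appeal), but O(audit_prescription) is not derivable from the premises, so it does not yield O(forward_appeal).
No premise or chain of K-axiom applications forces O(forward_appeal), and none forces O(not forward_appeal). So forward_appeal is neither obligatory nor forbidden under these norms.

Neither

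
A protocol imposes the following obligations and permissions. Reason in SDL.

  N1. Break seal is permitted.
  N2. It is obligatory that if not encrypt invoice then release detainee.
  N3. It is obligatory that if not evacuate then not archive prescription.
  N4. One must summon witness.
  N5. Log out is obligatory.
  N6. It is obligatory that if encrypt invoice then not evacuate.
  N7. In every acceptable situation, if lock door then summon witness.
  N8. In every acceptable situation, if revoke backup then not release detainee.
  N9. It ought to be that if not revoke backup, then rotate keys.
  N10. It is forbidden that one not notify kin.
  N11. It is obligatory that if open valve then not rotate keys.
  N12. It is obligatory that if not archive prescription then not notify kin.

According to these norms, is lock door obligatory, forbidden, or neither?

Neither

Premise 7 is O(lock_door → summon_witness); even if O(summon_witness) held, inferring O(lock_door) would be affirming the consequent — invalid.
No premise or chain of K-axiom applications forces O(lock_door), and none forces O(¬lock_door). So lock_door is neither obligatory nor forbidden under these norms.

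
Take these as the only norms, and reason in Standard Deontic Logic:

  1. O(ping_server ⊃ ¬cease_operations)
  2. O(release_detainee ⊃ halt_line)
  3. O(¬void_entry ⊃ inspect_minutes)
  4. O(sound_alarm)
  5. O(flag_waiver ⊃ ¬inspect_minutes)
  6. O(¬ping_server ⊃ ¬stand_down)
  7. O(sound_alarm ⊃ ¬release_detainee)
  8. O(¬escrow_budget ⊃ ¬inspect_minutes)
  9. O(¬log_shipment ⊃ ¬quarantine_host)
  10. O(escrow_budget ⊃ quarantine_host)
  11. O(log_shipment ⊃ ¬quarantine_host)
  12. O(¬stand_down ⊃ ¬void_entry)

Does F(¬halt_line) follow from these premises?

Premise 2 is O(release_detainee ⊃ halt_line), but O(release_detainee) is not derivable from the premises, so it does not yield O(halt_line).
No other premise forces O(halt_line). An ideal world satisfying every premise can still have ¬halt_line true, so F(¬halt_line) is not derivable.

No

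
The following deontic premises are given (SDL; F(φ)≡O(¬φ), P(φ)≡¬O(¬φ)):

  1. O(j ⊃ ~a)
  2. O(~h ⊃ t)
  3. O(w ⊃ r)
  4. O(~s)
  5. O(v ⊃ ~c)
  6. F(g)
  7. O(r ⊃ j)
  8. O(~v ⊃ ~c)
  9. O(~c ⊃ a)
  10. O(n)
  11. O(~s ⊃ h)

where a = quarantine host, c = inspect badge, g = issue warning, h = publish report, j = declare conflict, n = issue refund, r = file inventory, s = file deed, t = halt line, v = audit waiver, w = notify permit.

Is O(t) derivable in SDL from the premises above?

Premise 2 is O(~h ⊃ t), but O(~h) is not derivable from the premises, so it does not yield O(t).
No other premise forces O(t). An ideal world satisfying every premise can still have t false, so O(t) is not derivable.

No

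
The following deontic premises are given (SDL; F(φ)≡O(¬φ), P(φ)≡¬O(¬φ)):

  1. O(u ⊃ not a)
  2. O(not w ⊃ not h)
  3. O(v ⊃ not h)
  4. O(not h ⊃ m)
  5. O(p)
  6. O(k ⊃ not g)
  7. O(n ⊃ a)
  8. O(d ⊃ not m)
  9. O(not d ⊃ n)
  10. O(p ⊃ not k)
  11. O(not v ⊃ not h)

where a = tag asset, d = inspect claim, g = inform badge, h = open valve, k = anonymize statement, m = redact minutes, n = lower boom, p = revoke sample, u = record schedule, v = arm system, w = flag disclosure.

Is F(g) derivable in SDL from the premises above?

Premise 6 is O(k ⊃ not g), but O(k) is not derivable from the premises, so it does not yield O(not g).
No other premise forces O(not g). An ideal world satisfying every premise can still have g true, so F(g) is not derivable.

No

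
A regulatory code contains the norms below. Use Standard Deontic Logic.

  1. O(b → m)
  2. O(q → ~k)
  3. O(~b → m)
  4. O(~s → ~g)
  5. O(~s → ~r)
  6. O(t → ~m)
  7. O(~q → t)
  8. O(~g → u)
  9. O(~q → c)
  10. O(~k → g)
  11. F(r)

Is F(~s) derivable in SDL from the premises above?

Premises 3 and 1 are O(~b → m) and O(b → m); every ideal world satisfies ~b or b, so in either case m holds — hence O(m).
The contrapositive of premise 6 (O(t → ~m)) is O(m → ~t), and O(m) is already established, so O(~t).
Premise 7, O(~q → t), contraposes to O(~t → q); with O(~t) we get O(q).
With premise 2, O(q → ~k), the K-axiom yields O(~k).
Applying K to premise 10 (O(~k → g)) and O(~k) yields O(g).
The contrapositive of premise 4 (O(~s → ~g)) is O(g → s), and O(g) is already established, so O(s).
Premises 5, 8, 9, 11 do not contribute to this derivation.
So O(s) holds, i.e. F(~s). The claim follows.

Yes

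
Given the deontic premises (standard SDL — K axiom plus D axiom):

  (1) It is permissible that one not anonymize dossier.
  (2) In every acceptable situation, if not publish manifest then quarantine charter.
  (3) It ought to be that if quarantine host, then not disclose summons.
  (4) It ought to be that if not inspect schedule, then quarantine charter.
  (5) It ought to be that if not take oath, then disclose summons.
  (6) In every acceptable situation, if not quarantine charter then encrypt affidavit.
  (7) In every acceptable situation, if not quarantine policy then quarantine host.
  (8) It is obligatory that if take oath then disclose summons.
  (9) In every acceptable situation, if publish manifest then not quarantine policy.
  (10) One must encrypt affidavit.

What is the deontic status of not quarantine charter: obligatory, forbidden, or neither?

Forbidden

Premises 5 and 8 are O(¬take_oath → disclose_summons) and O(take_oath → disclose_summons); every ideal world satisfies ¬take_oath or take_oath, so in either case disclose_summons holds — hence O(disclose_summons).
Premise 3 is O(quarantine_host → ¬disclose_summons); contrapositively O(disclose_summons → ¬quarantine_host). Since O(disclose_summons) holds, K gives O(¬quarantine_host).
Premise 7 is O(¬quarantine_policy → quarantine_host); contrapositively O(¬quarantine_host → quarantine_policy). Since O(¬quarantine_host) holds, K gives O(quarantine_policy).
The contrapositive of premise 9 (O(publish_manifest → ¬quarantine_policy)) is O(quarantine_policy → ¬publish_manifest), and O(quarantine_policy) is already established, so O(¬publish_manifest).
Premise 2 is O(¬publish_manifest → quarantine_charter); since O(¬publish_manifest), deontic closure gives O(quarantine_charter).
Premises 1, 4, 6, 10 do not contribute to this derivation.
Thus O(quarantine_charter), which is F(¬quarantine_charter): ¬quarantine_charter is forbidden.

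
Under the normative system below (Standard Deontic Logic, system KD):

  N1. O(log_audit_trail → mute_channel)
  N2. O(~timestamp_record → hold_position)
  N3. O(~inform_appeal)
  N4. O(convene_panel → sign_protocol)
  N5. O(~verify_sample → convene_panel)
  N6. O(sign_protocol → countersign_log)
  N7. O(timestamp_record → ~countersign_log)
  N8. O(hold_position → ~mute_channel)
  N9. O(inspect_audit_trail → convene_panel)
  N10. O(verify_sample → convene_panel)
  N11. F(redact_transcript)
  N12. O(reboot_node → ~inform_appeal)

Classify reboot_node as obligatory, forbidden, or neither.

Premise 12 is O(reboot_node → ~inform_appeal); even if O(~inform_appeal) held, inferring O(reboot_node) would be affirming the consequent — invalid.
No premise or chain of K-axiom applications forces O(reboot_node), and none forces O(~reboot_node). So reboot_node is neither obligatory nor forbidden under these norms.

Neither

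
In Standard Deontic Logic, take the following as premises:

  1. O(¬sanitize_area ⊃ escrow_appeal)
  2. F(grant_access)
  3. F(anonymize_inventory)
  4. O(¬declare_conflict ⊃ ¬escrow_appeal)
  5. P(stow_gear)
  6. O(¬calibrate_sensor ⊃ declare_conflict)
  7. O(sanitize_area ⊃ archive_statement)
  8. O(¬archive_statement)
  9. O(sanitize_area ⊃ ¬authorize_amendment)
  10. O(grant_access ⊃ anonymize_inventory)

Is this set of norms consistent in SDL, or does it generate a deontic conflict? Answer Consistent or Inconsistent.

Premise 10 is O(grant_access ⊃ anonymize_inventory), but O(grant_access) is not derivable from the premises, so it does not yield O(anonymize_inventory).
So O(anonymize_inventory) is not derivable, and the apparent clash with O(¬anonymize_inventory) does not arise.
A world satisfying every obligation exists (e.g. anonymize_inventory=false, archive_statement=false, authorize_amendment=false, calibrate_sensor=false, declare_conflict=true, escrow_appeal=true, grant_access=false, sanitize_area=false, stow_gear=false); no atom is both obligatory and forbidden, so the set is consistent.

Consistent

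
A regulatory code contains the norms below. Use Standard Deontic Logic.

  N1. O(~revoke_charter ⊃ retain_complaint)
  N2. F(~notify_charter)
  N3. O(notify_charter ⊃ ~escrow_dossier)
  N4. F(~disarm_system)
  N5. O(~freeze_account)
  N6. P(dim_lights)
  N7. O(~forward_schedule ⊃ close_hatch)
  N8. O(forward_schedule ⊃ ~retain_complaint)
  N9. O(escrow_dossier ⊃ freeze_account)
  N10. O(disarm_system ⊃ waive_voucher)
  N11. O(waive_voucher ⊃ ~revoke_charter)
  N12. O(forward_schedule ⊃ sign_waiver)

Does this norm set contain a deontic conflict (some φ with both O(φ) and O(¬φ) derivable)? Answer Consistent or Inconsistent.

Premise 9 is O(escrow_dossier ⊃ freeze_account), but O(escrow_dossier) is not derivable from the premises, so it does not yield O(freeze_account).
So O(freeze_account) is not derivable, and the apparent clash with O(~freeze_account) does not arise.
A world satisfying every obligation exists (e.g. close_hatch=true, dim_lights=false, disarm_system=true, escrow_dossier=false, forward_schedule=false, freeze_account=false, notify_charter=true, retain_complaint=true, revoke_charter=false, sign_waiver=false, waive_voucher=true); no atom is both obligatory and forbidden, so the set is consistent.

Consistent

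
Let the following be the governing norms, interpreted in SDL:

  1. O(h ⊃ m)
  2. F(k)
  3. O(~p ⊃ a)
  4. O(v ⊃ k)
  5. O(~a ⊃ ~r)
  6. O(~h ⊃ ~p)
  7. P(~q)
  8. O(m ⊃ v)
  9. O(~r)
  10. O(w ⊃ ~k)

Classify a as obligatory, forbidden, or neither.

F(k) at premise 2 means O(~k).
Premise 4, O(v ⊃ k), contraposes to O(~k ⊃ ~v); with O(~k) we get O(~v).
The contrapositive of premise 8 (O(m ⊃ v)) is O(~v ⊃ ~m), and O(~v) is already established, so O(~m).
Premise 1 is O(h ⊃ m); contrapositively O(~m ⊃ ~h). Since O(~m) holds, K gives O(~h).
With premise 6, O(~h ⊃ ~p), the K-axiom yields O(~p).
With premise 3, O(~p ⊃ a), the K-axiom yields O(a).
Premises 5, 7, 9, 10 do not contribute to this derivation.
Hence a is obligatory.

Obligatory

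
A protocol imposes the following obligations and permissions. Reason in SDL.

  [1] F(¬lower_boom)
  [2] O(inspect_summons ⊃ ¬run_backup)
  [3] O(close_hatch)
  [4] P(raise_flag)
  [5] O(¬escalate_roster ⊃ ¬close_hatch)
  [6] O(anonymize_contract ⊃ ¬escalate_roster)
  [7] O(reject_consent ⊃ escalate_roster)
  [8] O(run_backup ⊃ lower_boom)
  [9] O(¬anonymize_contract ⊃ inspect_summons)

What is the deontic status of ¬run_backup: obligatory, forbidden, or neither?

From premise 3 we have O(close_hatch).
Premise 5, O(¬escalate_roster ⊃ ¬close_hatch), contraposes to O(close_hatch ⊃ escalate_roster); with O(close_hatch) we get O(escalate_roster).
Premise 6 is O(anonymize_contract ⊃ ¬escalate_roster); contrapositively O(escalate_roster ⊃ ¬anonymize_contract). Since O(escalate_roster) holds, K gives O(¬anonymize_contract).
With premise 9, O(¬anonymize_contract ⊃ inspect_summons), the K-axiom yields O(inspect_summons).
From O(inspect_summons) and premise 2, O(inspect_summons ⊃ ¬run_backup), we obtain O(¬run_backup).
Premises 1, 4, 7, 8 do not contribute to this derivation.
Hence ¬run_backup is obligatory.

Obligatory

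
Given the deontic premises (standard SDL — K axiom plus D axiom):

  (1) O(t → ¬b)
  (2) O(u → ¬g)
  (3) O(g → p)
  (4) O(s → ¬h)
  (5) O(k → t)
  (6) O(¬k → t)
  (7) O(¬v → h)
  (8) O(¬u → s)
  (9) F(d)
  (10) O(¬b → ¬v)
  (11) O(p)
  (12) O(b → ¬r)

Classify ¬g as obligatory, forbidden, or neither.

By case analysis on k: premise 5 gives O(k → t) and premise 6 gives O(¬k → t), so O(t) either way.
From O(t) and premise 1, O(t → ¬b), we obtain O(¬b).
With premise 10, O(¬b → ¬v), the K-axiom yields O(¬v).
Applying K to premise 7 (O(¬v → h)) and O(¬v) yields O(h).
The contrapositive of premise 4 (O(s → ¬h)) is O(h → ¬s), and O(h) is already established, so O(¬s).
Premise 8, O(¬u → s), contraposes to O(¬s → u); with O(¬s) we get O(u).
With premise 2, O(u → ¬g), the K-axiom yields O(¬g).
Premises 3, 9, 11, 12 do not contribute to this derivation.
Hence ¬g is obligatory.

Obligatory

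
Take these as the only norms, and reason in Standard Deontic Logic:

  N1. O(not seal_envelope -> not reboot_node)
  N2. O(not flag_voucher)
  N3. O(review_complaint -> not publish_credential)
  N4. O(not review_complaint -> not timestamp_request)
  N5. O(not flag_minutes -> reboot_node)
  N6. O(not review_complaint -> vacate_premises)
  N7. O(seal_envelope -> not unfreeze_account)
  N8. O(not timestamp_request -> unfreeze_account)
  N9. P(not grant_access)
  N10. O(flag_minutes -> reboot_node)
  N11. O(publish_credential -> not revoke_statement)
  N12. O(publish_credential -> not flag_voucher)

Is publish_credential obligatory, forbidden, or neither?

Forbidden

By case analysis on flag_minutes: premise 10 gives O(flag_minutes -> reboot_node) and premise 5 gives O(not flag_minutes -> reboot_node), so O(reboot_node) either way.
The contrapositive of premise 1 (O(not seal_envelope -> not reboot_node)) is O(reboot_node -> seal_envelope), and O(reboot_node) is already established, so O(seal_envelope).
With premise 7, O(seal_envelope -> not unfreeze_account), the K-axiom yields O(not unfreeze_account).
The contrapositive of premise 8 (O(not timestamp_request -> unfreeze_account)) is O(not unfreeze_account -> timestamp_request), and O(not unfreeze_account) is already established, so O(timestamp_request).
The contrapositive of premise 4 (O(not review_complaint -> not timestamp_request)) is O(timestamp_request -> review_complaint), and O(timestamp_request) is already established, so O(review_complaint).
With premise 3, O(review_complaint -> not publish_credential), the K-axiom yields O(not publish_credential).
Premises 2, 6, 9, 11, 12 do not contribute to this derivation.
Thus O(not publish_credential), which is F(publish_credential): publish_credential is forbidden.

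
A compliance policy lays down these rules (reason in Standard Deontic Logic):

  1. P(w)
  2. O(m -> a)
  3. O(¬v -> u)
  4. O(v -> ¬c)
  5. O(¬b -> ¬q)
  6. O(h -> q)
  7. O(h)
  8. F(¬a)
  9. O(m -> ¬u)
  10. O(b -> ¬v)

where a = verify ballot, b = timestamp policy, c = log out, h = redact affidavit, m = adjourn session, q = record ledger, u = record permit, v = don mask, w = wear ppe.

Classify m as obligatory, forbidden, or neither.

Premise 7 gives O(h).
With premise 6, O(h -> q), the K-axiom yields O(q).
The contrapositive of premise 5 (O(¬b -> ¬q)) is O(q -> b), and O(q) is already established, so O(b).
Premise 10 is O(b -> ¬v); since O(b), deontic closure gives O(¬v).
With premise 3, O(¬v -> u), the K-axiom yields O(u).
Premise 9, O(m -> ¬u), contraposes to O(u -> ¬m); with O(u) we get O(¬m).
Premises 1, 2, 4, 8 do not contribute to this derivation.
Thus O(¬m), which is F(m): m is forbidden.

Forbidden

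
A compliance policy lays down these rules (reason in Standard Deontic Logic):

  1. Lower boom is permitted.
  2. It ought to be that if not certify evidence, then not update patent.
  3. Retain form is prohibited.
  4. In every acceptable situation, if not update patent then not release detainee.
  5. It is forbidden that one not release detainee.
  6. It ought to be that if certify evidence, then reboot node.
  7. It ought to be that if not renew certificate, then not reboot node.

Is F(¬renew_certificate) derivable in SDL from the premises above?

Yes

F(¬release_detainee) at premise 5 means O(release_detainee).
Premise 4, O(¬update_patent → ¬release_detainee), contraposes to O(release_detainee → update_patent); with O(release_detainee) we get O(update_patent).
Premise 2 is O(¬certify_evidence → ¬update_patent); contrapositively O(update_patent → certify_evidence). Since O(update_patent) holds, K gives O(certify_evidence).
With premise 6, O(certify_evidence → reboot_node), the K-axiom yields O(reboot_node).
Premise 7 is O(¬renew_certificate → ¬reboot_node); contrapositively O(reboot_node → renew_certificate). Since O(reboot_node) holds, K gives O(renew_certificate).
Premises 1, 3 do not contribute to this derivation.
So O(renew_certificate) holds, i.e. F(¬renew_certificate). The claim follows.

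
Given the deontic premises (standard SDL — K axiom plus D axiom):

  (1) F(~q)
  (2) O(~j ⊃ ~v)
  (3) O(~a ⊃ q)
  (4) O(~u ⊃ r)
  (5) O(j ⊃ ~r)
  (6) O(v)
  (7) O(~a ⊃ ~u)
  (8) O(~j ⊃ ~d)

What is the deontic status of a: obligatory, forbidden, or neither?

Premise 6 gives O(v).
Premise 2, O(~j ⊃ ~v), contraposes to O(v ⊃ j); with O(v) we get O(j).
With premise 5, O(j ⊃ ~r), the K-axiom yields O(~r).
Premise 4, O(~u ⊃ r), contraposes to O(~r ⊃ u); with O(~r) we get O(u).
Premise 7 is O(~a ⊃ ~u); contrapositively O(u ⊃ a). Since O(u) holds, K gives O(a).
Premises 1, 3, 8 do not contribute to this derivation.
Hence a is obligatory.

Obligatory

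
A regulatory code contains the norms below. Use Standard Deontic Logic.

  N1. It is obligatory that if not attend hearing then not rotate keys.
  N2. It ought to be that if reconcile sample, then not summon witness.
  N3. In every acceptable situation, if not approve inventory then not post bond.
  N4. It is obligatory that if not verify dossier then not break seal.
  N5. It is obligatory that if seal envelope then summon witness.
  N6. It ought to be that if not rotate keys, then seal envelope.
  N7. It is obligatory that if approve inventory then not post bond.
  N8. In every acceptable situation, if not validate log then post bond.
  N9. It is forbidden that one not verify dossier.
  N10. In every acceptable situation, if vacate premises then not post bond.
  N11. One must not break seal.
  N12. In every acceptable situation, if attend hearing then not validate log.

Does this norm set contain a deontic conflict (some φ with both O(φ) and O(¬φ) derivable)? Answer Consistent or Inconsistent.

Consistent

Premise 4 is O(¬verify_dossier → ¬break_seal); even if O(¬break_seal) held, inferring O(¬verify_dossier) would be affirming the consequent — invalid.
So O(¬verify_dossier) is not derivable, and the apparent clash with O(verify_dossier) does not arise.
A world satisfying every obligation exists (e.g. approve_inventory=false, attend_hearing=false, break_seal=false, post_bond=false, reconcile_sample=false, rotate_keys=false, seal_envelope=true, summon_witness=true, vacate_premises=false, validate_log=true, verify_dossier=true); no atom is both obligatory and forbidden, so the set is consistent.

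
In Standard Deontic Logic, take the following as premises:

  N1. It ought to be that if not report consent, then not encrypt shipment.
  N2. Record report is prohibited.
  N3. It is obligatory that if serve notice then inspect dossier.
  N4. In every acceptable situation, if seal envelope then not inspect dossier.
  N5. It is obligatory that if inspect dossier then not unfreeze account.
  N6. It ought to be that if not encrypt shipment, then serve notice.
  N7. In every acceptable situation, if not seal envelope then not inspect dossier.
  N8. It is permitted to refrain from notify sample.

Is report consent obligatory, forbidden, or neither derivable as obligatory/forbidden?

Premises 7 and 4 are O(¬seal_envelope → ¬inspect_dossier) and O(seal_envelope → ¬inspect_dossier); every ideal world satisfies ¬seal_envelope or seal_envelope, so in either case ¬inspect_dossier holds — hence O(¬inspect_dossier).
Premise 3 is O(serve_notice → inspect_dossier); contrapositively O(¬inspect_dossier → ¬serve_notice). Since O(¬inspect_dossier) holds, K gives O(¬serve_notice).
The contrapositive of premise 6 (O(¬encrypt_shipment → serve_notice)) is O(¬serve_notice → encrypt_shipment), and O(¬serve_notice) is already established, so O(encrypt_shipment).
Premise 1 is O(¬report_consent → ¬encrypt_shipment); contrapositively O(encrypt_shipment → report_consent). Since O(encrypt_shipment) holds, K gives O(report_consent).
Premises 2, 5, 8 do not contribute to this derivation.
Hence report_consent is obligatory.

Obligatory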